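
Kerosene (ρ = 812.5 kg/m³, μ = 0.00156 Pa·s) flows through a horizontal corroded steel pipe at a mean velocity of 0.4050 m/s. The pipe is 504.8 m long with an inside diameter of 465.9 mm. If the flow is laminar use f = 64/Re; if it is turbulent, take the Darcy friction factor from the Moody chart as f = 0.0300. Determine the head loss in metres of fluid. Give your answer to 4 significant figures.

h_f ≈ 0.2717 m

Reynolds number Re = ρVD/μ = 812.5 · 0.405 · 0.4659 / 0.00156 = 9.828e+04.
Re > 4000 → turbulent; use the Moody-chart value f = 0.0300.
Darcy-Weisbach: ΔP = f(L/D)(ρV²/2) = 0.03·(504.8/0.4659)·(812.5·0.405²/2) = 0.03·1083·66.64 = 2166 Pa.
Head loss h_f = ΔP/(ρg) = 2166/(812.5·9.81) = 0.2717 m.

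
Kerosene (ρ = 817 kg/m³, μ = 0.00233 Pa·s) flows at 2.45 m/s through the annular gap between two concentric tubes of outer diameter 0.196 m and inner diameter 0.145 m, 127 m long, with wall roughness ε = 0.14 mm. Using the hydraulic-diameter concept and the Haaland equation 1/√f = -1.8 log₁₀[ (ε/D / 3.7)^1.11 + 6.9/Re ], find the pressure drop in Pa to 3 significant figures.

Hydraulic diameter D_h = 4A/P = D_o - D_i = 0.196 - 0.145 = 0.051 m.
Re = ρVD_h/μ = 817·2.45·0.051/0.00233 = 4.381e+04.
ε/D_h = 0.00014/0.051 = 0.00275; Haaland gives 1/√f = -1.8 log₁₀[0.000336+0.000157] = 5.952, so f = 0.02822.
ΔP = f(L/D_h)(ρV²/2) = 0.02822·127/0.051·2452 = 1.723e+05 Pa.

ΔP ≈ 172000 Pa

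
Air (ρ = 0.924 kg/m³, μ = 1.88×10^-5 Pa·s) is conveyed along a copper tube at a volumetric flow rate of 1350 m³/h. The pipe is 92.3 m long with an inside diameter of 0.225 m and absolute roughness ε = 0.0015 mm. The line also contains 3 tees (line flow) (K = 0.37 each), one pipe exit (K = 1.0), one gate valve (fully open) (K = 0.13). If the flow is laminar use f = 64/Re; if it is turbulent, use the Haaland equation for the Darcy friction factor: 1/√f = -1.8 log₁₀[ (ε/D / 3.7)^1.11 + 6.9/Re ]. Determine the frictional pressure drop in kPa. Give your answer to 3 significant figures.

Q = 1350 m³/h = 1350/3600 = 0.375 m³/s.
Cross-sectional area A = πD²/4 = π(0.225)²/4 = 0.03976 m²; mean velocity V = Q/A = 0.375/0.03976 = 9.431 m/s.
Reynolds number Re = ρVD/μ = 0.924 · 9.431 · 0.225 / 1.88e-05 = 1.043e+05.
Re > 4000 → turbulent. Relative roughness ε/D = 1.5e-06/0.225 = 6.67e-06. Haaland: 1/√f = -1.8 log₁₀[(6.67e-06/3.7)^1.11 + 6.9/1.043e+05] = -1.8 log₁₀[4.21e-07 + 6.62e-05] = 7.518, so f = 0.01769.
Total minor-loss coefficient ΣK = 3·0.37 + 1·1 + 1·0.13 = 2.24.
ΔP = [f·L/D + ΣK]·(ρV²/2) = [0.01769·92.3/0.225 + 2.24]·(0.924·9.431²/2) = [7.258 + 2.24]·41.1 = 390.3 Pa.
ΔP = 390.3 Pa = 0.390 kPa.

ΔP ≈ 0.390 kPa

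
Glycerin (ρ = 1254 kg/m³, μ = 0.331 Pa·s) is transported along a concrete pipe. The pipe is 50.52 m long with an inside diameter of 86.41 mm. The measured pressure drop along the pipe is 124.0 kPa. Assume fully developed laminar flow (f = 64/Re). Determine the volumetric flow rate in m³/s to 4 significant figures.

Q ≈ 0.01015 m³/s

For laminar flow, f = 64/Re with Re = ρVD/μ, so Darcy-Weisbach reduces to ΔP = 32μLV/D². Solving for V: V = ΔP·D²/(32μL) = 1.24e+05·(0.08641)²/(32·0.331·50.52) = 1.73 m/s.
Check: Re = ρVD/μ = 1254·1.73·0.08641/0.331 = 566.4 < 2300, so the laminar assumption holds.
Q = V·A = 1.73·(π/4·0.08641²) = 0.01015 m³/s = 0.01015 m³/s.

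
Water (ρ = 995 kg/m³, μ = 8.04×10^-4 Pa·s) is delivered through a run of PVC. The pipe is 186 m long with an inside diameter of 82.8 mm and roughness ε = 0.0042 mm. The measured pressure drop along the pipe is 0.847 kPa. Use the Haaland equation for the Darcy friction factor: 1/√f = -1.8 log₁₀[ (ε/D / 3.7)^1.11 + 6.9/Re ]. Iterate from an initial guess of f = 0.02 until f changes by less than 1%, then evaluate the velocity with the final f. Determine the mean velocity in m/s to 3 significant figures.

Rearranging Darcy-Weisbach: V = √(2·ΔP·D/(f·L·ρ)). With ε/D = 4.2e-06/0.0828 = 5.07e-05, iterate starting from f = 0.02:
  f = 0.02 → V = √(2·847·0.0828/(0.02·186·995)) = 0.1947 m/s; Re = ρVD/μ = 1.995e+04; f → 0.02584
  f = 0.02584 → V = 0.1713 m/s; Re = 1.755e+04; f → 0.02668
  f = 0.02668 → V = 0.1685 m/s; Re = 1.727e+04; f → 0.02679
Converged (Δf/f < 1%). With the final f = 0.02679: V = √(2·847·0.0828/(0.02679·186·995)) = 0.1682 m/s.

V ≈ 0.168 m/s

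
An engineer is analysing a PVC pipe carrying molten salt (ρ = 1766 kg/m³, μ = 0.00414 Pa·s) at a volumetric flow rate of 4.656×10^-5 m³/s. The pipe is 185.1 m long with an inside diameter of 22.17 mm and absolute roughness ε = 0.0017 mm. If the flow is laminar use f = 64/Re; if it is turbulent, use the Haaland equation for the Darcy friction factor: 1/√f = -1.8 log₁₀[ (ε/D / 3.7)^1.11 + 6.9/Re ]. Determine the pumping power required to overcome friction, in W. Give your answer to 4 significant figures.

P ≈ 0.2802 W

Cross-sectional area A = πD²/4 = π(0.02217)²/4 = 0.000386 m²; mean velocity V = Q/A = 4.656e-05/0.000386 = 0.1206 m/s.
Reynolds number Re = ρVD/μ = 1766 · 0.1206 · 0.02217 / 0.00414 = 1141.
Re < 2300 → laminar flow, so f = 64/Re = 64/1141 = 0.05611 (the turbulent correlation is not needed).
Darcy-Weisbach: ΔP = f(L/D)(ρV²/2) = 0.05611·(185.1/0.02217)·(1766·0.1206²/2) = 0.05611·8349·12.85 = 6018 Pa.
Pumping power P = QΔP = 4.656e-05·6018 = 0.28018 W = 0.2802 W.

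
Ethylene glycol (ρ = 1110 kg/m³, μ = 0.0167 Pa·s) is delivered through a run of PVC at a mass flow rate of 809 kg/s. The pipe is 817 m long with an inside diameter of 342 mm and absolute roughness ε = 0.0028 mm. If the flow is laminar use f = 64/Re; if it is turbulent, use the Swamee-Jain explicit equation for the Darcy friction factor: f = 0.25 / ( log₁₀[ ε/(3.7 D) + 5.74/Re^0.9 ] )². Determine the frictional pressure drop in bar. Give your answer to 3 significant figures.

ΔP ≈ 13.3 bar

A = πD²/4 = π(0.342)²/4 = 0.09186 m²; mean velocity V = ṁ/(ρA) = 809/(1110 · 0.09186) = 7.934 m/s.
Reynolds number Re = ρVD/μ = 1110 · 7.934 · 0.342 / 0.0167 = 1.803e+05.
Re > 4000 → turbulent. Relative roughness ε/D = 2.8e-06/0.342 = 8.19e-06. Swamee-Jain: f = 0.25/(log₁₀[8.19e-06/3.7 + 5.74/1.803e+05^0.9])² = 0.25/(log₁₀[2.21e-06 + 0.000107])² = 0.25/(-3.963)² = 0.01592.
Darcy-Weisbach: ΔP = f(L/D)(ρV²/2) = 0.01592·(817/0.342)·(1110·7.934²/2) = 0.01592·2389·3.493e+04 = 1.329e+06 Pa.
ΔP = 1.329e+06 Pa = 13.3 bar.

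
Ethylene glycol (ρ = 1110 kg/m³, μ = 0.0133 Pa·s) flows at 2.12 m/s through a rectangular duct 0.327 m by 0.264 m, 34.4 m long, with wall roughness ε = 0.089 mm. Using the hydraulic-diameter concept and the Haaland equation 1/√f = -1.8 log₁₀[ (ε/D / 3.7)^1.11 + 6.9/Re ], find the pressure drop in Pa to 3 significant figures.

ΔP ≈ 6320 Pa

Hydraulic diameter D_h = 4A/P = 4·(0.327·0.264)/(2·(0.327+0.264)) = 0.3453/1.182 = 0.2921 m.
Re = ρVD_h/μ = 1110·2.12·0.2921/0.0133 = 5.169e+04.
ε/D_h = 8.9e-05/0.2921 = 0.000305; Haaland gives 1/√f = -1.8 log₁₀[2.93e-05+0.000133] = 6.819, so f = 0.0215.
ΔP = f(L/D_h)(ρV²/2) = 0.0215·34.4/0.2921·2494 = 6316 Pa.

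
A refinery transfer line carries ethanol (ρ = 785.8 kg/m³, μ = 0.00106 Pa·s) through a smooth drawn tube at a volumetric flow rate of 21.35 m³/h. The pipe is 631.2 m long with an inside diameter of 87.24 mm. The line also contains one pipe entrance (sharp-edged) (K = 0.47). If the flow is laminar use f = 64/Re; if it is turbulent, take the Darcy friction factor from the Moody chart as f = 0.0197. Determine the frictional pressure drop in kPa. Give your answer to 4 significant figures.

ΔP ≈ 55.31 kPa

Q = 21.35 m³/h = 21.35/3600 = 0.005931 m³/s.
Cross-sectional area A = πD²/4 = π(0.08724)²/4 = 0.005978 m²; mean velocity V = Q/A = 0.005931/0.005978 = 0.9921 m/s.
Reynolds number Re = ρVD/μ = 785.8 · 0.9921 · 0.08724 / 0.00106 = 6.416e+04.
Re > 4000 → turbulent; use the Moody-chart value f = 0.0197.
Total minor-loss coefficient ΣK = 1·0.47 = 0.47.
ΔP = [f·L/D + ΣK]·(ρV²/2) = [0.0197·631.2/0.08724 + 0.47]·(785.8·0.9921²/2) = [142.5 + 0.47]·386.8 = 5.531e+04 Pa.
ΔP = 5.531e+04 Pa = 55.31 kPa.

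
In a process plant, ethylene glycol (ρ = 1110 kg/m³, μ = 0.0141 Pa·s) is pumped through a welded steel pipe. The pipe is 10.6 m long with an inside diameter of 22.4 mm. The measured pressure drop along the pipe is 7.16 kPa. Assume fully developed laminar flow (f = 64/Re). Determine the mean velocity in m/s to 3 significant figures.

V ≈ 0.751 m/s

For laminar flow, f = 64/Re with Re = ρVD/μ, so Darcy-Weisbach reduces to ΔP = 32μLV/D². Solving for V: V = ΔP·D²/(32μL) = 7160·(0.0224)²/(32·0.0141·10.6) = 0.7512 m/s.
Check: Re = ρVD/μ = 1110·0.7512·0.0224/0.0141 = 1325 < 2300, so the laminar assumption holds.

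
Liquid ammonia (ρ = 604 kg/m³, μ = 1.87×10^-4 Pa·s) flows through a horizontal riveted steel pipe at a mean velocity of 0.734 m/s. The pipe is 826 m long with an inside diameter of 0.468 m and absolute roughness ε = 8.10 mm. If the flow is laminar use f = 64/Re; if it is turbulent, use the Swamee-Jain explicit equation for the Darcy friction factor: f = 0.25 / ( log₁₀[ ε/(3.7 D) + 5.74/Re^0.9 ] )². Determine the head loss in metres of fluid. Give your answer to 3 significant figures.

h_f ≈ 2.24 m

Reynolds number Re = ρVD/μ = 604 · 0.734 · 0.468 / 0.000187 = 1.11e+06.
Re > 4000 → turbulent. Relative roughness ε/D = 0.0081/0.468 = 0.0173. Swamee-Jain: f = 0.25/(log₁₀[0.0173/3.7 + 5.74/1.11e+06^0.9])² = 0.25/(log₁₀[0.00468 + 2.08e-05])² = 0.25/(-2.328)² = 0.04613.
Darcy-Weisbach: ΔP = f(L/D)(ρV²/2) = 0.04613·(826/0.468)·(604·0.734²/2) = 0.04613·1765·162.7 = 1.325e+04 Pa.
Head loss h_f = ΔP/(ρg) = 1.325e+04/(604·9.81) = 2.24 m.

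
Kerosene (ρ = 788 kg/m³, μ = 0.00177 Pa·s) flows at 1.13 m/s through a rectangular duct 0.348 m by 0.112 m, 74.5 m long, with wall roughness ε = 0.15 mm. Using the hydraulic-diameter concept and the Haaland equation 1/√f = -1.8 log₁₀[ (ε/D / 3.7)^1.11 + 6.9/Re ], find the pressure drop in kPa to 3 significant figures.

Hydraulic diameter D_h = 4A/P = 4·(0.348·0.112)/(2·(0.348+0.112)) = 0.1559/0.92 = 0.1695 m.
Re = ρVD_h/μ = 788·1.13·0.1695/0.00177 = 8.525e+04.
ε/D_h = 0.00015/0.1695 = 0.000885; Haaland gives 1/√f = -1.8 log₁₀[9.56e-05+8.09e-05] = 6.756, so f = 0.02191.
ΔP = f(L/D_h)(ρV²/2) = 0.02191·74.5/0.1695·503.1 = 4846 Pa.
ΔP = 4.85 kPa.

ΔP ≈ 4.85 kPa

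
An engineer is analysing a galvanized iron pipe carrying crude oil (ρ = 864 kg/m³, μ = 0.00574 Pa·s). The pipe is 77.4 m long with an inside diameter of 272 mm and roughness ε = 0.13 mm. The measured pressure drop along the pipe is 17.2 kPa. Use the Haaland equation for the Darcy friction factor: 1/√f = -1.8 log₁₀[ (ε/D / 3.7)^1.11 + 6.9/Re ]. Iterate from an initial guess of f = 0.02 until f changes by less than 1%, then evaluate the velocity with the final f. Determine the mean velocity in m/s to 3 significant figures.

V ≈ 2.66 m/s

Rearranging Darcy-Weisbach: V = √(2·ΔP·D/(f·L·ρ)). With ε/D = 0.00013/0.272 = 0.000478, iterate starting from f = 0.02:
  f = 0.02 → V = √(2·1.72e+04·0.272/(0.02·77.4·864)) = 2.645 m/s; Re = ρVD/μ = 1.083e+05; f → 0.01977
  f = 0.01977 → V = 2.66 m/s; Re = 1.089e+05; f → 0.01976
Converged (Δf/f < 1%). With the final f = 0.01976: V = √(2·1.72e+04·0.272/(0.01976·77.4·864)) = 2.661 m/s.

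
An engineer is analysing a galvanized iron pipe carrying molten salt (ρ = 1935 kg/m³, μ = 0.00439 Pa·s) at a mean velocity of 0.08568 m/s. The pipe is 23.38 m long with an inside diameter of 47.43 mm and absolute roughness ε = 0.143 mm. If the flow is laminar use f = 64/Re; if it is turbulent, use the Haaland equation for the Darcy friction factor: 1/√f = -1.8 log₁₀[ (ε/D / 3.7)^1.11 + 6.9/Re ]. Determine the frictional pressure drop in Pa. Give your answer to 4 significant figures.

Reynolds number Re = ρVD/μ = 1935 · 0.08568 · 0.04743 / 0.00439 = 1791.
Re < 2300 → laminar flow, so f = 64/Re = 64/1791 = 0.03573 (the turbulent correlation is not needed).
Darcy-Weisbach: ΔP = f(L/D)(ρV²/2) = 0.03573·(23.38/0.04743)·(1935·0.08568²/2) = 0.03573·492.9·7.102 = 125.1 Pa.

ΔP ≈ 125.1 Pa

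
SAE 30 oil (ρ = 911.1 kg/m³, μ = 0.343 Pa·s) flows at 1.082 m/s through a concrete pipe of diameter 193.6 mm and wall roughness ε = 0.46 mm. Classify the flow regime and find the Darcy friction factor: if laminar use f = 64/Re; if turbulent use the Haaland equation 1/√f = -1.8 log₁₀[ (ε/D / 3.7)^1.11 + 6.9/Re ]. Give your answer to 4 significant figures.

Re = ρVD/μ = 911.1·1.082·0.1936/0.343 = 556.4.
Re < 2300 → laminar, so f = 64/Re = 0.115 (roughness is irrelevant in laminar flow).

f ≈ 0.1150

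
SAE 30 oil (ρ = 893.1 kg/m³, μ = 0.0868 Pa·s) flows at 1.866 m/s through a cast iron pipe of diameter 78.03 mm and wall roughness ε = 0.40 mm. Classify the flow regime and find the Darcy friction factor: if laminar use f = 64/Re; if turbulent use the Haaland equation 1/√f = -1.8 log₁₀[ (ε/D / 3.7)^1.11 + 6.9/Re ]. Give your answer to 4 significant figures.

f ≈ 0.04272

Re = ρVD/μ = 893.1·1.866·0.07803/0.0868 = 1498.
Re < 2300 → laminar, so f = 64/Re = 0.04272 (roughness is irrelevant in laminar flow).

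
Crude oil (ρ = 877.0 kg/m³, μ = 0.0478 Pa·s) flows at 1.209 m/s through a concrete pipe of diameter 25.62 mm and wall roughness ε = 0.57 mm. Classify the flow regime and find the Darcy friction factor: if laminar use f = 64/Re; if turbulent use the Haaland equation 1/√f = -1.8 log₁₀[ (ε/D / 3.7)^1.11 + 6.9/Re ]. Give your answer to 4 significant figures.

Re = ρVD/μ = 877·1.209·0.02562/0.0478 = 568.3.
Re < 2300 → laminar, so f = 64/Re = 0.1126 (roughness is irrelevant in laminar flow).

f ≈ 0.1126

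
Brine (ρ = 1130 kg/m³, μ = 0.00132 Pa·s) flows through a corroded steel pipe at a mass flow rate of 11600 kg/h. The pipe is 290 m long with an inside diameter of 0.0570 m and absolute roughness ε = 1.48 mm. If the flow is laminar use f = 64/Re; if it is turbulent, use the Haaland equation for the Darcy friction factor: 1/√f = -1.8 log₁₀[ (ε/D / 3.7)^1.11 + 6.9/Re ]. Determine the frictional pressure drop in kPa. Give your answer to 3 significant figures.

ΔP ≈ 196 kPa

ṁ = 11600 kg/h = 11600/3600 = 3.222 kg/s.
A = πD²/4 = π(0.057)²/4 = 0.002552 m²; mean velocity V = ṁ/(ρA) = 3.222/(1130 · 0.002552) = 1.117 m/s.
Reynolds number Re = ρVD/μ = 1130 · 1.117 · 0.057 / 0.00132 = 5.453e+04.
Re > 4000 → turbulent. Relative roughness ε/D = 0.00148/0.057 = 0.026. Haaland: 1/√f = -1.8 log₁₀[(0.026/3.7)^1.11 + 6.9/5.453e+04] = -1.8 log₁₀[0.00407 + 0.000127] = 4.279, so f = 0.05461.
Darcy-Weisbach: ΔP = f(L/D)(ρV²/2) = 0.05461·(290/0.057)·(1130·1.117²/2) = 0.05461·5088·705.5 = 1.96e+05 Pa.
ΔP = 1.96e+05 Pa = 196 kPa.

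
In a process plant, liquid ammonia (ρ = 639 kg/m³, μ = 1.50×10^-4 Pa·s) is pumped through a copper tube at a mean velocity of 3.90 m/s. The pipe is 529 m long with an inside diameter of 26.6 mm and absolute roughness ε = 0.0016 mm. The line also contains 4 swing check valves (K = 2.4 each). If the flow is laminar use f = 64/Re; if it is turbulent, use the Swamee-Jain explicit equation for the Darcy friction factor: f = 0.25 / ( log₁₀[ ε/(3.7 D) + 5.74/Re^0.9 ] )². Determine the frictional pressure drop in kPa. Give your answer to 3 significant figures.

Reynolds number Re = ρVD/μ = 639 · 3.9 · 0.0266 / 0.00015 = 4.419e+05.
Re > 4000 → turbulent. Relative roughness ε/D = 1.6e-06/0.0266 = 6.02e-05. Swamee-Jain: f = 0.25/(log₁₀[6.02e-05/3.7 + 5.74/4.419e+05^0.9])² = 0.25/(log₁₀[1.63e-05 + 4.77e-05])² = 0.25/(-4.194)² = 0.01421.
Total minor-loss coefficient ΣK = 4·2.4 = 9.6.
ΔP = [f·L/D + ΣK]·(ρV²/2) = [0.01421·529/0.0266 + 9.6]·(639·3.9²/2) = [282.6 + 9.6]·4860 = 1.42e+06 Pa.
ΔP = 1.42e+06 Pa = 1420 kPa.

ΔP ≈ 1420 kPa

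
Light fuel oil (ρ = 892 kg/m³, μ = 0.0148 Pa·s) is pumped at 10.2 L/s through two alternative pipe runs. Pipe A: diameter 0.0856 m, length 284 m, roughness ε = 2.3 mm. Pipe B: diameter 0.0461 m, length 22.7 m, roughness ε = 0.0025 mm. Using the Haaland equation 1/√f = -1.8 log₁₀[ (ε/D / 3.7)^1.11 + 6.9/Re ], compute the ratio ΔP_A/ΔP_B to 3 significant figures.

ΔP_A/ΔP_B ≈ 1.23

Pipe A: V = Q/A = 0.0102/0.005755 = 1.772 m/s; Re = 9144; ε/D = 0.0269; Haaland → f = 0.0582; ΔP_A = f(L/D)(ρV²/2) = 2.705e+05 Pa.
Pipe B: V = Q/A = 0.0102/0.001669 = 6.111 m/s; Re = 1.698e+04; ε/D = 5.42e-05; Haaland → f = 0.02691; ΔP_B = f(L/D)(ρV²/2) = 2.207e+05 Pa.
ΔP_A/ΔP_B = 2.705e+05/2.207e+05 = 1.23.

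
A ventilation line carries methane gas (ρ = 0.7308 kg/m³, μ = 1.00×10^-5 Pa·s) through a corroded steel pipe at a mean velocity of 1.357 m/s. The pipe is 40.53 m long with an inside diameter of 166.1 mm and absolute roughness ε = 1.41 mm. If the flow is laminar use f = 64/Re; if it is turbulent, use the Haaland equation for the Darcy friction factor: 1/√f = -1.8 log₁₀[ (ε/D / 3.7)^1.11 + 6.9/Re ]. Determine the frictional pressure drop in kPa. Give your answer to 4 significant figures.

ΔP ≈ 0.006476 kPa

Reynolds number Re = ρVD/μ = 0.7308 · 1.357 · 0.1661 / 1e-05 = 1.647e+04.
Re > 4000 → turbulent. Relative roughness ε/D = 0.00141/0.1661 = 0.00849. Haaland: 1/√f = -1.8 log₁₀[(0.00849/3.7)^1.11 + 6.9/1.647e+04] = -1.8 log₁₀[0.00118 + 0.000419] = 5.035, so f = 0.03944.
Darcy-Weisbach: ΔP = f(L/D)(ρV²/2) = 0.03944·(40.53/0.1661)·(0.7308·1.357²/2) = 0.03944·244·0.6729 = 6.476 Pa.
ΔP = 6.476 Pa = 0.006476 kPa.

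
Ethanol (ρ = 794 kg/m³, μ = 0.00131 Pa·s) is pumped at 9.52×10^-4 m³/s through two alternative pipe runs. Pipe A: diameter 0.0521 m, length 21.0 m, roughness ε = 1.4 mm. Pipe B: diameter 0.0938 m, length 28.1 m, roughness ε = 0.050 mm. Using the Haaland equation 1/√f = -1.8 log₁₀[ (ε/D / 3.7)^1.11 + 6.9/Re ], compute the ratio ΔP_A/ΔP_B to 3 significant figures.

ΔP_A/ΔP_B ≈ 24.0

Pipe A: V = Q/A = 0.000952/0.002132 = 0.4466 m/s; Re = 1.41e+04; ε/D = 0.0269; Haaland → f = 0.05702; ΔP_A = f(L/D)(ρV²/2) = 1819 Pa.
Pipe B: V = Q/A = 0.000952/0.00691 = 0.1378 m/s; Re = 7832; ε/D = 0.000533; Haaland → f = 0.03364; ΔP_B = f(L/D)(ρV²/2) = 75.93 Pa.
ΔP_A/ΔP_B = 1819/75.93 = 24.0.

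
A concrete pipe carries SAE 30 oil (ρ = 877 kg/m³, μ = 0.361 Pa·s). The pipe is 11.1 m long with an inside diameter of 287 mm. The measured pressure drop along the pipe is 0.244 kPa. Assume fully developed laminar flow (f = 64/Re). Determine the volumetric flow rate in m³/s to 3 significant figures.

For laminar flow, f = 64/Re with Re = ρVD/μ, so Darcy-Weisbach reduces to ΔP = 32μLV/D². Solving for V: V = ΔP·D²/(32μL) = 244·(0.287)²/(32·0.361·11.1) = 0.1567 m/s.
Check: Re = ρVD/μ = 877·0.1567·0.287/0.361 = 109.3 < 2300, so the laminar assumption holds.
Q = V·A = 0.1567·(π/4·0.287²) = 0.01014 m³/s = 0.0101 m³/s.

Q ≈ 0.0101 m³/s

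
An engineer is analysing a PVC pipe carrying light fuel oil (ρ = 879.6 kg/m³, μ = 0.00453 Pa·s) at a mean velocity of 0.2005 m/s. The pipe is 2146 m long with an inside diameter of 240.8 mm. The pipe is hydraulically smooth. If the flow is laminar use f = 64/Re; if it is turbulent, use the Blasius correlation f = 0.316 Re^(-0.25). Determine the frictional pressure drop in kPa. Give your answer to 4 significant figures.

ΔP ≈ 5.060 kPa

Reynolds number Re = ρVD/μ = 879.6 · 0.2005 · 0.2408 / 0.00453 = 9375.
Re > 4000 → turbulent. Smooth-pipe (Blasius): f = 0.316 Re^(-0.25) = 0.316/(9375)^0.25 = 0.03211.
Darcy-Weisbach: ΔP = f(L/D)(ρV²/2) = 0.03211·(2146/0.2408)·(879.6·0.2005²/2) = 0.03211·8912·17.68 = 5060 Pa.
ΔP = 5060 Pa = 5.060 kPa.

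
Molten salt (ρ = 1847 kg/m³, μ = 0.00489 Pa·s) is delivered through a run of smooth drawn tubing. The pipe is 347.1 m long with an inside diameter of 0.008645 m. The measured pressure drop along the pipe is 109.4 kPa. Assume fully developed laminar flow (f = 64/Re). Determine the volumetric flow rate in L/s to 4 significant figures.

Q ≈ 0.008836 L/s

For laminar flow, f = 64/Re with Re = ρVD/μ, so Darcy-Weisbach reduces to ΔP = 32μLV/D². Solving for V: V = ΔP·D²/(32μL) = 1.094e+05·(0.008645)²/(32·0.00489·347.1) = 0.1505 m/s.
Check: Re = ρVD/μ = 1847·0.1505·0.008645/0.00489 = 491.5 < 2300, so the laminar assumption holds.
Q = V·A = 0.1505·(π/4·0.008645²) = 8.836e-06 m³/s = 0.008836 L/s.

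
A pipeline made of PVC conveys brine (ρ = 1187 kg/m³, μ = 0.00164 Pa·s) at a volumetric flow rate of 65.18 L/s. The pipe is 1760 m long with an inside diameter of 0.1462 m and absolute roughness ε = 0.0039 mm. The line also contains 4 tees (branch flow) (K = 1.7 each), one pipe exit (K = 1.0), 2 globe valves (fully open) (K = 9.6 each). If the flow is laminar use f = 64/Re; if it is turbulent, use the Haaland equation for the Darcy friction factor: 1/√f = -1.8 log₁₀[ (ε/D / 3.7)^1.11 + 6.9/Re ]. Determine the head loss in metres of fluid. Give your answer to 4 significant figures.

Q = 65.18 L/s = 65.18/1000 = 0.06518 m³/s.
Cross-sectional area A = πD²/4 = π(0.1462)²/4 = 0.01679 m²; mean velocity V = Q/A = 0.06518/0.01679 = 3.883 m/s.
Reynolds number Re = ρVD/μ = 1187 · 3.883 · 0.1462 / 0.00164 = 4.109e+05.
Re > 4000 → turbulent. Relative roughness ε/D = 3.9e-06/0.1462 = 2.67e-05. Haaland: 1/√f = -1.8 log₁₀[(2.67e-05/3.7)^1.11 + 6.9/4.109e+05] = -1.8 log₁₀[1.96e-06 + 1.68e-05] = 8.508, so f = 0.01381.
Total minor-loss coefficient ΣK = 4·1.7 + 1·1 + 2·9.6 = 27.
ΔP = [f·L/D + ΣK]·(ρV²/2) = [0.01381·1760/0.1462 + 27]·(1187·3.883²/2) = [166.3 + 27]·8947 = 1.729e+06 Pa.
Head loss h_f = ΔP/(ρg) = 1.729e+06/(1187·9.81) = 148.5 m.

h_f ≈ 148.5 m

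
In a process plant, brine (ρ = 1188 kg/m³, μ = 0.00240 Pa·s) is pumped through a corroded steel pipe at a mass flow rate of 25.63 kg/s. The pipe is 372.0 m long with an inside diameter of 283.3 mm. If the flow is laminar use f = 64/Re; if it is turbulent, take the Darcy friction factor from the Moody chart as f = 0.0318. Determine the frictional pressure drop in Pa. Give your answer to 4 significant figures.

ΔP ≈ 2905 Pa

A = πD²/4 = π(0.2833)²/4 = 0.06304 m²; mean velocity V = ṁ/(ρA) = 25.63/(1188 · 0.06304) = 0.3423 m/s.
Reynolds number Re = ρVD/μ = 1188 · 0.3423 · 0.2833 / 0.0024 = 4.8e+04.
Re > 4000 → turbulent; use the Moody-chart value f = 0.0318.
Darcy-Weisbach: ΔP = f(L/D)(ρV²/2) = 0.0318·(372/0.2833)·(1188·0.3423²/2) = 0.0318·1313·69.58 = 2905 Pa.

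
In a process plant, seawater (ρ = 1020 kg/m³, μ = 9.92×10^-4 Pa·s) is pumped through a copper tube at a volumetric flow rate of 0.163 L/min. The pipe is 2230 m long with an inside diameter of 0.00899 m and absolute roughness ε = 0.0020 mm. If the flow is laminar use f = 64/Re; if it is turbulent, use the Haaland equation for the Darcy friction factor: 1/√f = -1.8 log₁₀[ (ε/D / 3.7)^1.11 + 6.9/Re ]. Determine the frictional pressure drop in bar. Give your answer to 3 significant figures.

Q = 0.163 L/min = 0.163/60000 = 2.717e-06 m³/s.
Cross-sectional area A = πD²/4 = π(0.00899)²/4 = 6.348e-05 m²; mean velocity V = Q/A = 2.717e-06/6.348e-05 = 0.0428 m/s.
Reynolds number Re = ρVD/μ = 1020 · 0.0428 · 0.00899 / 0.000992 = 395.6.
Re < 2300 → laminar flow, so f = 64/Re = 64/395.6 = 0.1618 (the turbulent correlation is not needed).
Darcy-Weisbach: ΔP = f(L/D)(ρV²/2) = 0.1618·(2230/0.00899)·(1020·0.0428²/2) = 0.1618·2.481e+05·0.9342 = 3.749e+04 Pa.
ΔP = 3.749e+04 Pa = 0.375 bar.

ΔP ≈ 0.375 bar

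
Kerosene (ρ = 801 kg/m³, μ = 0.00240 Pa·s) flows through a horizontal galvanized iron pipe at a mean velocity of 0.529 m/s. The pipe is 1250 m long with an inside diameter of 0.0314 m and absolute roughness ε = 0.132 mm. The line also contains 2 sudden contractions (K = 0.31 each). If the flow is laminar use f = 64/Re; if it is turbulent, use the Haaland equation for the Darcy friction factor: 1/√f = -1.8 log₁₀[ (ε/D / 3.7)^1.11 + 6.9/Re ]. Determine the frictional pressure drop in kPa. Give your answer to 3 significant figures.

Reynolds number Re = ρVD/μ = 801 · 0.529 · 0.0314 / 0.0024 = 5544.
Re > 4000 → turbulent. Relative roughness ε/D = 0.000132/0.0314 = 0.0042. Haaland: 1/√f = -1.8 log₁₀[(0.0042/3.7)^1.11 + 6.9/5544] = -1.8 log₁₀[0.000539 + 0.00124] = 4.948, so f = 0.04085.
Total minor-loss coefficient ΣK = 2·0.31 = 0.62.
ΔP = [f·L/D + ΣK]·(ρV²/2) = [0.04085·1250/0.0314 + 0.62]·(801·0.529²/2) = [1626 + 0.62]·112.1 = 1.823e+05 Pa.
ΔP = 1.823e+05 Pa = 182 kPa.

ΔP ≈ 182 kPa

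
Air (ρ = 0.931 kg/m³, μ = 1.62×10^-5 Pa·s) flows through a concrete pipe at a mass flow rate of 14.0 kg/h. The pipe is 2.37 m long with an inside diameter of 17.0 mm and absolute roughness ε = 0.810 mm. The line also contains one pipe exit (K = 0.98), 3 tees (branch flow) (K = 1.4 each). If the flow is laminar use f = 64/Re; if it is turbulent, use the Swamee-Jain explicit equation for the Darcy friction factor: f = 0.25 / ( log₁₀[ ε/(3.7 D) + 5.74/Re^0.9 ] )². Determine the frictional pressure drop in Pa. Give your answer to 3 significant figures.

ΔP ≈ 2400 Pa

ṁ = 14.0 kg/h = 14.0/3600 = 0.003889 kg/s.
A = πD²/4 = π(0.017)²/4 = 0.000227 m²; mean velocity V = ṁ/(ρA) = 0.003889/(0.931 · 0.000227) = 18.4 m/s.
Reynolds number Re = ρVD/μ = 0.931 · 18.4 · 0.017 / 1.62e-05 = 1.798e+04.
Re > 4000 → turbulent. Relative roughness ε/D = 0.00081/0.017 = 0.0476. Swamee-Jain: f = 0.25/(log₁₀[0.0476/3.7 + 5.74/1.798e+04^0.9])² = 0.25/(log₁₀[0.0129 + 0.00085])² = 0.25/(-1.862)² = 0.07208.
Total minor-loss coefficient ΣK = 1·0.98 + 3·1.4 = 5.18.
ΔP = [f·L/D + ΣK]·(ρV²/2) = [0.07208·2.37/0.017 + 5.18]·(0.931·18.4²/2) = [10.05 + 5.18]·157.7 = 2401 Pa.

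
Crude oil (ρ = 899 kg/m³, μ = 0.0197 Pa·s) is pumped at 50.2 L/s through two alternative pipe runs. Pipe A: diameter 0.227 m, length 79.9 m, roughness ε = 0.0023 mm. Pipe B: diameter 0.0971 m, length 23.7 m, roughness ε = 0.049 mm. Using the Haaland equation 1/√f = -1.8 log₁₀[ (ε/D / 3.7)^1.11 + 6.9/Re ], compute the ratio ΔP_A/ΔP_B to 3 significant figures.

ΔP_A/ΔP_B ≈ 0.0570

Pipe A: V = Q/A = 0.0502/0.04047 = 1.24 m/s; Re = 1.285e+04; ε/D = 1.01e-05; Haaland → f = 0.02887; ΔP_A = f(L/D)(ρV²/2) = 7029 Pa.
Pipe B: V = Q/A = 0.0502/0.007405 = 6.779 m/s; Re = 3.004e+04; ε/D = 0.000505; Haaland → f = 0.02447; ΔP_B = f(L/D)(ρV²/2) = 1.234e+05 Pa.
ΔP_A/ΔP_B = 7029/1.234e+05 = 0.0570.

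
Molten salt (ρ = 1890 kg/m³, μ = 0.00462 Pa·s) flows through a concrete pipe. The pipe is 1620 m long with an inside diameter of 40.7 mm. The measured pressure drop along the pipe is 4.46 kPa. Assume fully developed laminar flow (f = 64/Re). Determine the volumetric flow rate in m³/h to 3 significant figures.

Q ≈ 0.144 m³/h

For laminar flow, f = 64/Re with Re = ρVD/μ, so Darcy-Weisbach reduces to ΔP = 32μLV/D². Solving for V: V = ΔP·D²/(32μL) = 4460·(0.0407)²/(32·0.00462·1620) = 0.03085 m/s.
Check: Re = ρVD/μ = 1890·0.03085·0.0407/0.00462 = 513.6 < 2300, so the laminar assumption holds.
Q = V·A = 0.03085·(π/4·0.0407²) = 4.013e-05 m³/s = 0.144 m³/h.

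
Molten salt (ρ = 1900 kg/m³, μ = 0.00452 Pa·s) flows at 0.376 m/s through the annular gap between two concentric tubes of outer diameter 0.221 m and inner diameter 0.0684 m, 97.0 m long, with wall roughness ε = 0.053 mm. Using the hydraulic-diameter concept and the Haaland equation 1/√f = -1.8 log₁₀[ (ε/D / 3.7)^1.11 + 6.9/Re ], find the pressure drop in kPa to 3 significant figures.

ΔP ≈ 2.16 kPa

Hydraulic diameter D_h = 4A/P = D_o - D_i = 0.221 - 0.0684 = 0.1526 m.
Re = ρVD_h/μ = 1900·0.376·0.1526/0.00452 = 2.412e+04.
ε/D_h = 5.3e-05/0.1526 = 0.000347; Haaland gives 1/√f = -1.8 log₁₀[3.38e-05+0.000286] = 6.291, so f = 0.02527.
ΔP = f(L/D_h)(ρV²/2) = 0.02527·97/0.1526·134.3 = 2157 Pa.
ΔP = 2.16 kPa.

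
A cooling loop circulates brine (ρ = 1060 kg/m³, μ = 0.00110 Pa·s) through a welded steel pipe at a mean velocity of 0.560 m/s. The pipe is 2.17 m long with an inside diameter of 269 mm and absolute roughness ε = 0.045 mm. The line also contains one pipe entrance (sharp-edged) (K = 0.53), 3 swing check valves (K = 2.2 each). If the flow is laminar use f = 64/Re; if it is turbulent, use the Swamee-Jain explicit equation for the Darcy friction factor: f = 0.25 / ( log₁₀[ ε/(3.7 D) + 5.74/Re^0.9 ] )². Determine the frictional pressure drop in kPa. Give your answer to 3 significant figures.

Reynolds number Re = ρVD/μ = 1060 · 0.56 · 0.269 / 0.0011 = 1.452e+05.
Re > 4000 → turbulent. Relative roughness ε/D = 4.5e-05/0.269 = 0.000167. Swamee-Jain: f = 0.25/(log₁₀[0.000167/3.7 + 5.74/1.452e+05^0.9])² = 0.25/(log₁₀[4.52e-05 + 0.00013])² = 0.25/(-3.757)² = 0.01771.
Total minor-loss coefficient ΣK = 1·0.53 + 3·2.2 = 7.13.
ΔP = [f·L/D + ΣK]·(ρV²/2) = [0.01771·2.17/0.269 + 7.13]·(1060·0.56²/2) = [0.1429 + 7.13]·166.2 = 1209 Pa.
ΔP = 1209 Pa = 1.21 kPa.

ΔP ≈ 1.21 kPa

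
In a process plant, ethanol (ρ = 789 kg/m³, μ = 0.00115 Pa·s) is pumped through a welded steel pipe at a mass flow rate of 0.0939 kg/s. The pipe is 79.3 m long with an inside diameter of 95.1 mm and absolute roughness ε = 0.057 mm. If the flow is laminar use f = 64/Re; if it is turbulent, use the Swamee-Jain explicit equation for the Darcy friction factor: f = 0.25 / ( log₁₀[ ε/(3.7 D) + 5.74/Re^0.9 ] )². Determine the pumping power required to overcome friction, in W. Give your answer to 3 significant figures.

A = πD²/4 = π(0.0951)²/4 = 0.007103 m²; mean velocity V = ṁ/(ρA) = 0.0939/(789 · 0.007103) = 0.01675 m/s.
Reynolds number Re = ρVD/μ = 789 · 0.01675 · 0.0951 / 0.00115 = 1093.
Re < 2300 → laminar flow, so f = 64/Re = 64/1093 = 0.05854 (the turbulent correlation is not needed).
Darcy-Weisbach: ΔP = f(L/D)(ρV²/2) = 0.05854·(79.3/0.0951)·(789·0.01675²/2) = 0.05854·833.9·0.1107 = 5.406 Pa.
Q = ṁ/ρ = 0.0939/789 = 0.000119 m³/s.
Pumping power P = QΔP = 0.000119·5.406 = 6.434×10^-4 W = 6.43×10^-4 W.

P ≈ 6.43×10^-4 W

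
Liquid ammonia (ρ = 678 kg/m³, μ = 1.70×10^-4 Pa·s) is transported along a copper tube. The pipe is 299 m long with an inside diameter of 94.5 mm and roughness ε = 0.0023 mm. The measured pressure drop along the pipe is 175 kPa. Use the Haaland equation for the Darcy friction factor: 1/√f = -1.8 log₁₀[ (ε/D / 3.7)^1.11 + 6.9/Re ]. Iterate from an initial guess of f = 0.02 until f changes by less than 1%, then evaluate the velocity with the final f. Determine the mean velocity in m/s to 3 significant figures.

V ≈ 3.76 m/s

Rearranging Darcy-Weisbach: V = √(2·ΔP·D/(f·L·ρ)). With ε/D = 2.3e-06/0.0945 = 2.43e-05, iterate starting from f = 0.02:
  f = 0.02 → V = √(2·1.75e+05·0.0945/(0.02·299·678)) = 2.856 m/s; Re = ρVD/μ = 1.076e+06; f → 0.01193
  f = 0.01193 → V = 3.699 m/s; Re = 1.394e+06; f → 0.01154
  f = 0.01154 → V = 3.761 m/s; Re = 1.417e+06; f → 0.01151
Converged (Δf/f < 1%). With the final f = 0.01151: V = √(2·1.75e+05·0.0945/(0.01151·299·678)) = 3.765 m/s.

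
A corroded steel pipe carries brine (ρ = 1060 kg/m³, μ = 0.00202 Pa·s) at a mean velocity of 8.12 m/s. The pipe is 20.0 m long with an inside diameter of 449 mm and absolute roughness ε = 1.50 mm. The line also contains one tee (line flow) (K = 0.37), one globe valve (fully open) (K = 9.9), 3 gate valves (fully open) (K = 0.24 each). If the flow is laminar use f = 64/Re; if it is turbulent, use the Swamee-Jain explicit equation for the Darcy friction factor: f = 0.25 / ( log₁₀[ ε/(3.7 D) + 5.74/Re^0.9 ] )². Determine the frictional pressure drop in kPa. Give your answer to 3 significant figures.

ΔP ≈ 426 kPa

Reynolds number Re = ρVD/μ = 1060 · 8.12 · 0.449 / 0.00202 = 1.913e+06.
Re > 4000 → turbulent. Relative roughness ε/D = 0.0015/0.449 = 0.00334. Swamee-Jain: f = 0.25/(log₁₀[0.00334/3.7 + 5.74/1.913e+06^0.9])² = 0.25/(log₁₀[0.000903 + 1.27e-05])² = 0.25/(-3.038)² = 0.02708.
Total minor-loss coefficient ΣK = 1·0.37 + 1·9.9 + 3·0.24 = 11.
ΔP = [f·L/D + ΣK]·(ρV²/2) = [0.02708·20/0.449 + 11]·(1060·8.12²/2) = [1.206 + 11]·3.495e+04 = 4.262e+05 Pa.
ΔP = 4.262e+05 Pa = 426 kPa.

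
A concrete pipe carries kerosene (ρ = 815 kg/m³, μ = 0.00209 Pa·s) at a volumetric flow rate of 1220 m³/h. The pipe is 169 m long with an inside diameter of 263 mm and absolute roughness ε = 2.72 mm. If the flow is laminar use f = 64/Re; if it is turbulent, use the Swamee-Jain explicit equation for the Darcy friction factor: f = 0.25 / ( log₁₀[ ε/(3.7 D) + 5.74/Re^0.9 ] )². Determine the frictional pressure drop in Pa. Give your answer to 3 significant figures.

Q = 1220 m³/h = 1220/3600 = 0.3389 m³/s.
Cross-sectional area A = πD²/4 = π(0.263)²/4 = 0.05433 m²; mean velocity V = Q/A = 0.3389/0.05433 = 6.238 m/s.
Reynolds number Re = ρVD/μ = 815 · 6.238 · 0.263 / 0.00209 = 6.398e+05.
Re > 4000 → turbulent. Relative roughness ε/D = 0.00272/0.263 = 0.0103. Swamee-Jain: f = 0.25/(log₁₀[0.0103/3.7 + 5.74/6.398e+05^0.9])² = 0.25/(log₁₀[0.0028 + 3.42e-05])² = 0.25/(-2.548)² = 0.0385.
Darcy-Weisbach: ΔP = f(L/D)(ρV²/2) = 0.0385·(169/0.263)·(815·6.238²/2) = 0.0385·642.6·1.586e+04 = 3.923e+05 Pa.

ΔP ≈ 392000 Pa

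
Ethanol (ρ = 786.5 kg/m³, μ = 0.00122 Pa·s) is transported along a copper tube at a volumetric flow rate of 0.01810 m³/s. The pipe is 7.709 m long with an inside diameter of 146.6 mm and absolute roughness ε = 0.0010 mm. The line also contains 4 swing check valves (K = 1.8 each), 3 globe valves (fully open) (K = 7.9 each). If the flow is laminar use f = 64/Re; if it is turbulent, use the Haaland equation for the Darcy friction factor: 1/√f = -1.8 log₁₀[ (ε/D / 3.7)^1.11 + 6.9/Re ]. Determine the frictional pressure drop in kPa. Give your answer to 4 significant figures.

ΔP ≈ 14.40 kPa

Cross-sectional area A = πD²/4 = π(0.1466)²/4 = 0.01688 m²; mean velocity V = Q/A = 0.0181/0.01688 = 1.072 m/s.
Reynolds number Re = ρVD/μ = 786.5 · 1.072 · 0.1466 / 0.00122 = 1.013e+05.
Re > 4000 → turbulent. Relative roughness ε/D = 1e-06/0.1466 = 6.82e-06. Haaland: 1/√f = -1.8 log₁₀[(6.82e-06/3.7)^1.11 + 6.9/1.013e+05] = -1.8 log₁₀[4.31e-07 + 6.81e-05] = 7.496, so f = 0.0178.
Total minor-loss coefficient ΣK = 4·1.8 + 3·7.9 = 30.9.
ΔP = [f·L/D + ΣK]·(ρV²/2) = [0.0178·7.709/0.1466 + 30.9]·(786.5·1.072²/2) = [0.936 + 30.9]·452.2 = 1.44e+04 Pa.
ΔP = 1.44e+04 Pa = 14.40 kPa.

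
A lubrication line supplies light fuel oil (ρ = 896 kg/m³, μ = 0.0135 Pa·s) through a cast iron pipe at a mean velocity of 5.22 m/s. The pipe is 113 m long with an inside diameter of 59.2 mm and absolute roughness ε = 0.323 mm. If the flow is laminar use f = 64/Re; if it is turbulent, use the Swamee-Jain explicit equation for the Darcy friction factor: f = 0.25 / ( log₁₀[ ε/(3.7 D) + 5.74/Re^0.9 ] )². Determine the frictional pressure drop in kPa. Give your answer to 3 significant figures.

Reynolds number Re = ρVD/μ = 896 · 5.22 · 0.0592 / 0.0135 = 2.051e+04.
Re > 4000 → turbulent. Relative roughness ε/D = 0.000323/0.0592 = 0.00546. Swamee-Jain: f = 0.25/(log₁₀[0.00546/3.7 + 5.74/2.051e+04^0.9])² = 0.25/(log₁₀[0.00147 + 0.000755])² = 0.25/(-2.652)² = 0.03555.
Darcy-Weisbach: ΔP = f(L/D)(ρV²/2) = 0.03555·(113/0.0592)·(896·5.22²/2) = 0.03555·1909·1.221e+04 = 8.284e+05 Pa.
ΔP = 8.284e+05 Pa = 828 kPa.

ΔP ≈ 828 kPa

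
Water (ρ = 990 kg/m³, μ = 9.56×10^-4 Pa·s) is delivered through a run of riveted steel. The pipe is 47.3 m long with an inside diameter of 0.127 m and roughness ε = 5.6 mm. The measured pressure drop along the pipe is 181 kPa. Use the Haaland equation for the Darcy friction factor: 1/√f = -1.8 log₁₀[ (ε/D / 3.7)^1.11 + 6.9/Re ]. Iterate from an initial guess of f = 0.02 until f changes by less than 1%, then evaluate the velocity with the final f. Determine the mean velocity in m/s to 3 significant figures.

Rearranging Darcy-Weisbach: V = √(2·ΔP·D/(f·L·ρ)). With ε/D = 0.0056/0.127 = 0.0441, iterate starting from f = 0.02:
  f = 0.02 → V = √(2·1.81e+05·0.127/(0.02·47.3·990)) = 7.006 m/s; Re = ρVD/μ = 9.215e+05; f → 0.06771
  f = 0.06771 → V = 3.808 m/s; Re = 5.008e+05; f → 0.06774
Converged (Δf/f < 1%). With the final f = 0.06774: V = √(2·1.81e+05·0.127/(0.06774·47.3·990)) = 3.807 m/s.

V ≈ 3.81 m/s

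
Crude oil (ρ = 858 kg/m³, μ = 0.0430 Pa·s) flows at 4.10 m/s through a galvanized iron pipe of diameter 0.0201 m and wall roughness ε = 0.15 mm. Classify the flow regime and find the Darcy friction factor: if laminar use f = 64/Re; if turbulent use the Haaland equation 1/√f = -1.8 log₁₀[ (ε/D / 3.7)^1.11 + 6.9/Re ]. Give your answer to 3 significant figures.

Re = ρVD/μ = 858·4.1·0.0201/0.043 = 1644.
Re < 2300 → laminar, so f = 64/Re = 0.03892 (roughness is irrelevant in laminar flow).

f ≈ 0.0389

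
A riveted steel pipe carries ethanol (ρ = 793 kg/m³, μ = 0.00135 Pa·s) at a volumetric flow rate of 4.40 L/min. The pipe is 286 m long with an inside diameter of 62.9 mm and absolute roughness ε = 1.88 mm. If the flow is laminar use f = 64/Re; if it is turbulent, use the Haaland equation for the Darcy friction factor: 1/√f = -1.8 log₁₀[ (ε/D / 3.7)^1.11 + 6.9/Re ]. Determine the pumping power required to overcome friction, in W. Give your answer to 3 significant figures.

P ≈ 0.00540 W

Q = 4.40 L/min = 4.40/60000 = 7.333e-05 m³/s.
Cross-sectional area A = πD²/4 = π(0.0629)²/4 = 0.003107 m²; mean velocity V = Q/A = 7.333e-05/0.003107 = 0.0236 m/s.
Reynolds number Re = ρVD/μ = 793 · 0.0236 · 0.0629 / 0.00135 = 872.
Re < 2300 → laminar flow, so f = 64/Re = 64/872 = 0.0734 (the turbulent correlation is not needed).
Darcy-Weisbach: ΔP = f(L/D)(ρV²/2) = 0.0734·(286/0.0629)·(793·0.0236²/2) = 0.0734·4547·0.2208 = 73.7 Pa.
Pumping power P = QΔP = 7.333e-05·73.7 = 0.005405 W = 0.00540 W.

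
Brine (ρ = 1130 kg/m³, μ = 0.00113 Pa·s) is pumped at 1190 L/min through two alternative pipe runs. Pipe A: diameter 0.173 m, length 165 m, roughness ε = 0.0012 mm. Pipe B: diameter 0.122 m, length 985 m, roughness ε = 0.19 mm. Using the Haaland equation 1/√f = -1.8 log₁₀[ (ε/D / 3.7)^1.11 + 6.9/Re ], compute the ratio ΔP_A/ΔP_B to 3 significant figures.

ΔP_A/ΔP_B ≈ 0.0211

Pipe A: V = Q/A = 0.01983/0.02351 = 0.8437 m/s; Re = 1.46e+05; ε/D = 6.94e-06; Haaland → f = 0.01653; ΔP_A = f(L/D)(ρV²/2) = 6340 Pa.
Pipe B: V = Q/A = 0.01983/0.01169 = 1.697 m/s; Re = 2.07e+05; ε/D = 0.00156; Haaland → f = 0.02288; ΔP_B = f(L/D)(ρV²/2) = 3.004e+05 Pa.
ΔP_A/ΔP_B = 6340/3.004e+05 = 0.0211.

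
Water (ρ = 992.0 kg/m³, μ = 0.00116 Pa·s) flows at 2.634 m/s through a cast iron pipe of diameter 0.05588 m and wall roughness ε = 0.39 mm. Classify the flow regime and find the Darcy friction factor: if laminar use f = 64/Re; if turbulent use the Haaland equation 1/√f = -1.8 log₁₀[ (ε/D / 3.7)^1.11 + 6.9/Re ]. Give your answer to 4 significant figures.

f ≈ 0.03430

Re = ρVD/μ = 992·2.634·0.05588/0.00116 = 1.259e+05.
Re > 4000 → turbulent. ε/D = 0.00039/0.05588 = 0.00698; Haaland: 1/√f = -1.8 log₁₀[0.000946 + 5.48e-05] = 5.399, so f = 0.0343.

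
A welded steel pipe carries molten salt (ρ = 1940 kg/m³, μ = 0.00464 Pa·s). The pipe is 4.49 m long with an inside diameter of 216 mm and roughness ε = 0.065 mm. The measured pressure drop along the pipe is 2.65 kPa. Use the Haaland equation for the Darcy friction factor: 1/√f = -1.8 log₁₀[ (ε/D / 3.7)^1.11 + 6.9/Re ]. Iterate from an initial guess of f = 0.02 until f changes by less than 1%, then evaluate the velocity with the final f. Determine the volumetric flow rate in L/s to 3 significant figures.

Q ≈ 102 L/s

Rearranging Darcy-Weisbach: V = √(2·ΔP·D/(f·L·ρ)). With ε/D = 6.5e-05/0.216 = 0.000301, iterate starting from f = 0.02:
  f = 0.02 → V = √(2·2650·0.216/(0.02·4.49·1940)) = 2.563 m/s; Re = ρVD/μ = 2.315e+05; f → 0.01724
  f = 0.01724 → V = 2.761 m/s; Re = 2.494e+05; f → 0.01711
Converged (Δf/f < 1%). With the final f = 0.01711: V = √(2·2650·0.216/(0.01711·4.49·1940)) = 2.772 m/s.
Q = V·A = 2.772·(π/4·0.216²) = 0.1016 m³/s = 102 L/s.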